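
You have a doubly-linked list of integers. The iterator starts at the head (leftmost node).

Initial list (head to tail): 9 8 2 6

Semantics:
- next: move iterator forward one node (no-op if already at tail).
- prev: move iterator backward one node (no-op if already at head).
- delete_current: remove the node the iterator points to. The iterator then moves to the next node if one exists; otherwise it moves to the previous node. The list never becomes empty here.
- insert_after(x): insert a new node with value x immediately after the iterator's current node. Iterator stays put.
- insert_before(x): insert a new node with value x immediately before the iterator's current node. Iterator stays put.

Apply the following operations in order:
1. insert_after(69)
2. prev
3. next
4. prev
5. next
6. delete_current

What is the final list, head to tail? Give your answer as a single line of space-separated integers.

Answer: 9 8 2 6

Derivation:
After 1 (insert_after(69)): list=[9, 69, 8, 2, 6] cursor@9
After 2 (prev): list=[9, 69, 8, 2, 6] cursor@9
After 3 (next): list=[9, 69, 8, 2, 6] cursor@69
After 4 (prev): list=[9, 69, 8, 2, 6] cursor@9
After 5 (next): list=[9, 69, 8, 2, 6] cursor@69
After 6 (delete_current): list=[9, 8, 2, 6] cursor@8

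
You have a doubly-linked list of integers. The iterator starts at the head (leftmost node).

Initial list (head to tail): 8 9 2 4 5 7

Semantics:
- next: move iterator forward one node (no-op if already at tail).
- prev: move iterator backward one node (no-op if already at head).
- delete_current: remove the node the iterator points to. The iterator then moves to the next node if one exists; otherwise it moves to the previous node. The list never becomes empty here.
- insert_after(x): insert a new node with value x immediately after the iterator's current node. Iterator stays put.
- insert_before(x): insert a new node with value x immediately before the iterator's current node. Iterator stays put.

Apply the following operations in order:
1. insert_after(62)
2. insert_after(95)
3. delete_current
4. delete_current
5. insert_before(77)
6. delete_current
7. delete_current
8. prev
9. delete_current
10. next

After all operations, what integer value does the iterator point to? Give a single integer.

Answer: 4

Derivation:
After 1 (insert_after(62)): list=[8, 62, 9, 2, 4, 5, 7] cursor@8
After 2 (insert_after(95)): list=[8, 95, 62, 9, 2, 4, 5, 7] cursor@8
After 3 (delete_current): list=[95, 62, 9, 2, 4, 5, 7] cursor@95
After 4 (delete_current): list=[62, 9, 2, 4, 5, 7] cursor@62
After 5 (insert_before(77)): list=[77, 62, 9, 2, 4, 5, 7] cursor@62
After 6 (delete_current): list=[77, 9, 2, 4, 5, 7] cursor@9
After 7 (delete_current): list=[77, 2, 4, 5, 7] cursor@2
After 8 (prev): list=[77, 2, 4, 5, 7] cursor@77
After 9 (delete_current): list=[2, 4, 5, 7] cursor@2
After 10 (next): list=[2, 4, 5, 7] cursor@4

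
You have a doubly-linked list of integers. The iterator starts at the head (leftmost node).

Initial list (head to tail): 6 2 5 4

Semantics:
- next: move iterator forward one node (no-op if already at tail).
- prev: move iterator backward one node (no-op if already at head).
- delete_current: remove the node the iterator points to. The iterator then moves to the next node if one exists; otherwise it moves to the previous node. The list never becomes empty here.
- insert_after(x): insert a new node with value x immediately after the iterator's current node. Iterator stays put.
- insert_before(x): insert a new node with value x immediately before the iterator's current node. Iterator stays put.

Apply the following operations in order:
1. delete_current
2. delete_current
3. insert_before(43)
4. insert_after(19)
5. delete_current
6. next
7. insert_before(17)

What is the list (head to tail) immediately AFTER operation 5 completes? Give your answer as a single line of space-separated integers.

After 1 (delete_current): list=[2, 5, 4] cursor@2
After 2 (delete_current): list=[5, 4] cursor@5
After 3 (insert_before(43)): list=[43, 5, 4] cursor@5
After 4 (insert_after(19)): list=[43, 5, 19, 4] cursor@5
After 5 (delete_current): list=[43, 19, 4] cursor@19

Answer: 43 19 4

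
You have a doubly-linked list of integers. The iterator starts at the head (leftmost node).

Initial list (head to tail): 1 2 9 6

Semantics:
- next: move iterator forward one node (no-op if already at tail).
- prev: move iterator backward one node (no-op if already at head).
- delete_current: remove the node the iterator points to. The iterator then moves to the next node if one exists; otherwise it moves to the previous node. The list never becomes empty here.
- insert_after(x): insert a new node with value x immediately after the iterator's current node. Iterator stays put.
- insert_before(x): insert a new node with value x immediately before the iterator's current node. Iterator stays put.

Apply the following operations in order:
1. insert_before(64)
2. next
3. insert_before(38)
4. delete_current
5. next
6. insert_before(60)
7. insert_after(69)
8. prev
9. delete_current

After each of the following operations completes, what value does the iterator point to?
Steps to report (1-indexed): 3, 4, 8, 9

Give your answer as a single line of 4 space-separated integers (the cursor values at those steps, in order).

Answer: 2 9 60 6

Derivation:
After 1 (insert_before(64)): list=[64, 1, 2, 9, 6] cursor@1
After 2 (next): list=[64, 1, 2, 9, 6] cursor@2
After 3 (insert_before(38)): list=[64, 1, 38, 2, 9, 6] cursor@2
After 4 (delete_current): list=[64, 1, 38, 9, 6] cursor@9
After 5 (next): list=[64, 1, 38, 9, 6] cursor@6
After 6 (insert_before(60)): list=[64, 1, 38, 9, 60, 6] cursor@6
After 7 (insert_after(69)): list=[64, 1, 38, 9, 60, 6, 69] cursor@6
After 8 (prev): list=[64, 1, 38, 9, 60, 6, 69] cursor@60
After 9 (delete_current): list=[64, 1, 38, 9, 6, 69] cursor@6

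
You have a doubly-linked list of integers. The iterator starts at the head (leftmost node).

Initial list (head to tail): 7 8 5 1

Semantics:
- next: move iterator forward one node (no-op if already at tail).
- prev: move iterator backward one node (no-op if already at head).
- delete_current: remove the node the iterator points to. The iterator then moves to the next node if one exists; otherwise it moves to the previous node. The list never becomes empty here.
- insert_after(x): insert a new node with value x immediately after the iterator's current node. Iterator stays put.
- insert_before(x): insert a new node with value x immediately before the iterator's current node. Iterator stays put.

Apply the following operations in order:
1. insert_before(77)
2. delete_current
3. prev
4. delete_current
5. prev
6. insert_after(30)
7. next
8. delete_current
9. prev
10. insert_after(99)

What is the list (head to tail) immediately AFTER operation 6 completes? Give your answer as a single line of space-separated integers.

After 1 (insert_before(77)): list=[77, 7, 8, 5, 1] cursor@7
After 2 (delete_current): list=[77, 8, 5, 1] cursor@8
After 3 (prev): list=[77, 8, 5, 1] cursor@77
After 4 (delete_current): list=[8, 5, 1] cursor@8
After 5 (prev): list=[8, 5, 1] cursor@8
After 6 (insert_after(30)): list=[8, 30, 5, 1] cursor@8

Answer: 8 30 5 1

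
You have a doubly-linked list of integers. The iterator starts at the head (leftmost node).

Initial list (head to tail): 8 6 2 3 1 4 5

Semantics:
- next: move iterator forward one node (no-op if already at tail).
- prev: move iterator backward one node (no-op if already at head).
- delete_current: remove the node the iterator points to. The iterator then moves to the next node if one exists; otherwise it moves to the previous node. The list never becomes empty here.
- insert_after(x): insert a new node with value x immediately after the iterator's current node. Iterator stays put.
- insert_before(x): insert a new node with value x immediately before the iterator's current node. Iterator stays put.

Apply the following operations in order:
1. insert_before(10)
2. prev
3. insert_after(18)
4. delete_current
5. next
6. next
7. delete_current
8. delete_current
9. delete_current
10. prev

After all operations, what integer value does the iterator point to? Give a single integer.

Answer: 8

Derivation:
After 1 (insert_before(10)): list=[10, 8, 6, 2, 3, 1, 4, 5] cursor@8
After 2 (prev): list=[10, 8, 6, 2, 3, 1, 4, 5] cursor@10
After 3 (insert_after(18)): list=[10, 18, 8, 6, 2, 3, 1, 4, 5] cursor@10
After 4 (delete_current): list=[18, 8, 6, 2, 3, 1, 4, 5] cursor@18
After 5 (next): list=[18, 8, 6, 2, 3, 1, 4, 5] cursor@8
After 6 (next): list=[18, 8, 6, 2, 3, 1, 4, 5] cursor@6
After 7 (delete_current): list=[18, 8, 2, 3, 1, 4, 5] cursor@2
After 8 (delete_current): list=[18, 8, 3, 1, 4, 5] cursor@3
After 9 (delete_current): list=[18, 8, 1, 4, 5] cursor@1
After 10 (prev): list=[18, 8, 1, 4, 5] cursor@8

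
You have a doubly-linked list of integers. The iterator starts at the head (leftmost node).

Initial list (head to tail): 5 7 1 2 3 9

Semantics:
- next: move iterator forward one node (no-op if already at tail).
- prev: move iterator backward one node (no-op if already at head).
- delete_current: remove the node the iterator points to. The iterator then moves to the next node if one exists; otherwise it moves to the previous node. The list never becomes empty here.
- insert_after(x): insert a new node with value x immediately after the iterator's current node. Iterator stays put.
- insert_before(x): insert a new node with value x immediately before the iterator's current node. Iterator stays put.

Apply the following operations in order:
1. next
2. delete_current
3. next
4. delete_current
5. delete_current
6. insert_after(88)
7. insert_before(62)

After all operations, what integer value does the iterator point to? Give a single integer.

After 1 (next): list=[5, 7, 1, 2, 3, 9] cursor@7
After 2 (delete_current): list=[5, 1, 2, 3, 9] cursor@1
After 3 (next): list=[5, 1, 2, 3, 9] cursor@2
After 4 (delete_current): list=[5, 1, 3, 9] cursor@3
After 5 (delete_current): list=[5, 1, 9] cursor@9
After 6 (insert_after(88)): list=[5, 1, 9, 88] cursor@9
After 7 (insert_before(62)): list=[5, 1, 62, 9, 88] cursor@9

Answer: 9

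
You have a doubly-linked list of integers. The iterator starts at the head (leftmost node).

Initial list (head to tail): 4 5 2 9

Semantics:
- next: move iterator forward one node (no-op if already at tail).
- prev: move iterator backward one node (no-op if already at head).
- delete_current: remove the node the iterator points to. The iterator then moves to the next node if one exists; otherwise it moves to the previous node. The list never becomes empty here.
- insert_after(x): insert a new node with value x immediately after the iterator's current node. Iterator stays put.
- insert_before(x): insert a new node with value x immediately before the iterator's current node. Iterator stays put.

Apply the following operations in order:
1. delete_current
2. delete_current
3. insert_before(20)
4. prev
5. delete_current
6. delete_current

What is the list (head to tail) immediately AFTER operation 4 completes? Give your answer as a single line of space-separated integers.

After 1 (delete_current): list=[5, 2, 9] cursor@5
After 2 (delete_current): list=[2, 9] cursor@2
After 3 (insert_before(20)): list=[20, 2, 9] cursor@2
After 4 (prev): list=[20, 2, 9] cursor@20

Answer: 20 2 9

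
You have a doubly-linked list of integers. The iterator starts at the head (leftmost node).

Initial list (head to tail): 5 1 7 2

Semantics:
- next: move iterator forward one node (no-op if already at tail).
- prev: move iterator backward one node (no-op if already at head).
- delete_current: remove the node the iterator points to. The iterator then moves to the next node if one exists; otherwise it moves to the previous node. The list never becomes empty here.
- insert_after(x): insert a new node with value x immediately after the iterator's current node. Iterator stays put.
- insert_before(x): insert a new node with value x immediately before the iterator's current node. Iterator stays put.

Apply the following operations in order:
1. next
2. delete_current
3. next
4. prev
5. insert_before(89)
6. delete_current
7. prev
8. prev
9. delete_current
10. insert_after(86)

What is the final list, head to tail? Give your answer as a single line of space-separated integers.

After 1 (next): list=[5, 1, 7, 2] cursor@1
After 2 (delete_current): list=[5, 7, 2] cursor@7
After 3 (next): list=[5, 7, 2] cursor@2
After 4 (prev): list=[5, 7, 2] cursor@7
After 5 (insert_before(89)): list=[5, 89, 7, 2] cursor@7
After 6 (delete_current): list=[5, 89, 2] cursor@2
After 7 (prev): list=[5, 89, 2] cursor@89
After 8 (prev): list=[5, 89, 2] cursor@5
After 9 (delete_current): list=[89, 2] cursor@89
After 10 (insert_after(86)): list=[89, 86, 2] cursor@89

Answer: 89 86 2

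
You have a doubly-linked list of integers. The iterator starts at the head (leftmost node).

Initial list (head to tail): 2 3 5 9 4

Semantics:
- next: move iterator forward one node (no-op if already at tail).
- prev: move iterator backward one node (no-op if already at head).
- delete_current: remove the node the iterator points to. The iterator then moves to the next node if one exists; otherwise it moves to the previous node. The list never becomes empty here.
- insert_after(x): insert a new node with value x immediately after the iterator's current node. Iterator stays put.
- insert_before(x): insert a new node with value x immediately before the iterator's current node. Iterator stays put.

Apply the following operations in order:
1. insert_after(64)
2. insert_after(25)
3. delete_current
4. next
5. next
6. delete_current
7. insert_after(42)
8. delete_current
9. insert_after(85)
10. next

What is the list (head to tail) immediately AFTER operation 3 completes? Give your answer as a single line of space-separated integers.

After 1 (insert_after(64)): list=[2, 64, 3, 5, 9, 4] cursor@2
After 2 (insert_after(25)): list=[2, 25, 64, 3, 5, 9, 4] cursor@2
After 3 (delete_current): list=[25, 64, 3, 5, 9, 4] cursor@25

Answer: 25 64 3 5 9 4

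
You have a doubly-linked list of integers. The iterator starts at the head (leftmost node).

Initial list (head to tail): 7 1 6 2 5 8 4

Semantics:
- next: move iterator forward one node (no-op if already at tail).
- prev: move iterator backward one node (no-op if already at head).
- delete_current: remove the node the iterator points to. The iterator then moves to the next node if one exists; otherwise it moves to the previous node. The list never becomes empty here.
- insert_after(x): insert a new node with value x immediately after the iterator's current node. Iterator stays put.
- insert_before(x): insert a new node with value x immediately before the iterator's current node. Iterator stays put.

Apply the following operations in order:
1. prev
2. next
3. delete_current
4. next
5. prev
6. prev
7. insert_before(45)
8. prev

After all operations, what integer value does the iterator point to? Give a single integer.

Answer: 45

Derivation:
After 1 (prev): list=[7, 1, 6, 2, 5, 8, 4] cursor@7
After 2 (next): list=[7, 1, 6, 2, 5, 8, 4] cursor@1
After 3 (delete_current): list=[7, 6, 2, 5, 8, 4] cursor@6
After 4 (next): list=[7, 6, 2, 5, 8, 4] cursor@2
After 5 (prev): list=[7, 6, 2, 5, 8, 4] cursor@6
After 6 (prev): list=[7, 6, 2, 5, 8, 4] cursor@7
After 7 (insert_before(45)): list=[45, 7, 6, 2, 5, 8, 4] cursor@7
After 8 (prev): list=[45, 7, 6, 2, 5, 8, 4] cursor@45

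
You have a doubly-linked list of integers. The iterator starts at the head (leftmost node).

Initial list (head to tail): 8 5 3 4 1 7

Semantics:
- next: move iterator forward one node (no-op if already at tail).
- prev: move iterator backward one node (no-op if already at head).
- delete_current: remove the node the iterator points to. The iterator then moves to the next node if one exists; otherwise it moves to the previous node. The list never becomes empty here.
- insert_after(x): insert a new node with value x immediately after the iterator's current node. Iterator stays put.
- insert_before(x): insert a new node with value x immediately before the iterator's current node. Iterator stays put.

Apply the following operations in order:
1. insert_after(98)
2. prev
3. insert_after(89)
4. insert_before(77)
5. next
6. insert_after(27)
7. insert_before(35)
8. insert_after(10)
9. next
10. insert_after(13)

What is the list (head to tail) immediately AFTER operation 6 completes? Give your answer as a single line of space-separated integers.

Answer: 77 8 89 27 98 5 3 4 1 7

Derivation:
After 1 (insert_after(98)): list=[8, 98, 5, 3, 4, 1, 7] cursor@8
After 2 (prev): list=[8, 98, 5, 3, 4, 1, 7] cursor@8
After 3 (insert_after(89)): list=[8, 89, 98, 5, 3, 4, 1, 7] cursor@8
After 4 (insert_before(77)): list=[77, 8, 89, 98, 5, 3, 4, 1, 7] cursor@8
After 5 (next): list=[77, 8, 89, 98, 5, 3, 4, 1, 7] cursor@89
After 6 (insert_after(27)): list=[77, 8, 89, 27, 98, 5, 3, 4, 1, 7] cursor@89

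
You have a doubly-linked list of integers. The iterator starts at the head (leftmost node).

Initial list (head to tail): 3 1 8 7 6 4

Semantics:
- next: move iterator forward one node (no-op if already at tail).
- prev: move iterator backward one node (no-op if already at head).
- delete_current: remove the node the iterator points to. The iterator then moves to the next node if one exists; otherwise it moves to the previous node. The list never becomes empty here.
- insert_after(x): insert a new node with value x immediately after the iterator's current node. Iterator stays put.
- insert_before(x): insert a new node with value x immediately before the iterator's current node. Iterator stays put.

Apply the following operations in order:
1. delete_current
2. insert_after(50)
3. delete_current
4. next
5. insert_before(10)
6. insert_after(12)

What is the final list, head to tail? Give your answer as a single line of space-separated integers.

After 1 (delete_current): list=[1, 8, 7, 6, 4] cursor@1
After 2 (insert_after(50)): list=[1, 50, 8, 7, 6, 4] cursor@1
After 3 (delete_current): list=[50, 8, 7, 6, 4] cursor@50
After 4 (next): list=[50, 8, 7, 6, 4] cursor@8
After 5 (insert_before(10)): list=[50, 10, 8, 7, 6, 4] cursor@8
After 6 (insert_after(12)): list=[50, 10, 8, 12, 7, 6, 4] cursor@8

Answer: 50 10 8 12 7 6 4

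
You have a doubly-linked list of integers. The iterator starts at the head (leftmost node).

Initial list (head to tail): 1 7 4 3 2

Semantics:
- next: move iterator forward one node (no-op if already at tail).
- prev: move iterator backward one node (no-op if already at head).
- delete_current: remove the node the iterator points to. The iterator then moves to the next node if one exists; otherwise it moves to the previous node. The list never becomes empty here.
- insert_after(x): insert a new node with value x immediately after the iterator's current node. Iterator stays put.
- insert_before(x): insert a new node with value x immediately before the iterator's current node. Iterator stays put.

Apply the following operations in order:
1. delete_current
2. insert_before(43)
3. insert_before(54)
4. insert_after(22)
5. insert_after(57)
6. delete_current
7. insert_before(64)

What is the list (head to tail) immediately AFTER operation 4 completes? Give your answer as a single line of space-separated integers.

After 1 (delete_current): list=[7, 4, 3, 2] cursor@7
After 2 (insert_before(43)): list=[43, 7, 4, 3, 2] cursor@7
After 3 (insert_before(54)): list=[43, 54, 7, 4, 3, 2] cursor@7
After 4 (insert_after(22)): list=[43, 54, 7, 22, 4, 3, 2] cursor@7

Answer: 43 54 7 22 4 3 2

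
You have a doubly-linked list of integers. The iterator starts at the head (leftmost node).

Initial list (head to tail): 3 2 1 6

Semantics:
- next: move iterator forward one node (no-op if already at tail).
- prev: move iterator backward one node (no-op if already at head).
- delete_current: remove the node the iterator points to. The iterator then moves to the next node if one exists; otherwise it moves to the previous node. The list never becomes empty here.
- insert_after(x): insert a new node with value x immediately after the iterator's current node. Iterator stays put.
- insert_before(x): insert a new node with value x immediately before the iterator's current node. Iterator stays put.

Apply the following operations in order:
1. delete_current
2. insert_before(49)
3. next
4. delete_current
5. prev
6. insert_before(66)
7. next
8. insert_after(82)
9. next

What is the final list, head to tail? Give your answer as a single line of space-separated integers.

Answer: 49 66 2 6 82

Derivation:
After 1 (delete_current): list=[2, 1, 6] cursor@2
After 2 (insert_before(49)): list=[49, 2, 1, 6] cursor@2
After 3 (next): list=[49, 2, 1, 6] cursor@1
After 4 (delete_current): list=[49, 2, 6] cursor@6
After 5 (prev): list=[49, 2, 6] cursor@2
After 6 (insert_before(66)): list=[49, 66, 2, 6] cursor@2
After 7 (next): list=[49, 66, 2, 6] cursor@6
After 8 (insert_after(82)): list=[49, 66, 2, 6, 82] cursor@6
After 9 (next): list=[49, 66, 2, 6, 82] cursor@82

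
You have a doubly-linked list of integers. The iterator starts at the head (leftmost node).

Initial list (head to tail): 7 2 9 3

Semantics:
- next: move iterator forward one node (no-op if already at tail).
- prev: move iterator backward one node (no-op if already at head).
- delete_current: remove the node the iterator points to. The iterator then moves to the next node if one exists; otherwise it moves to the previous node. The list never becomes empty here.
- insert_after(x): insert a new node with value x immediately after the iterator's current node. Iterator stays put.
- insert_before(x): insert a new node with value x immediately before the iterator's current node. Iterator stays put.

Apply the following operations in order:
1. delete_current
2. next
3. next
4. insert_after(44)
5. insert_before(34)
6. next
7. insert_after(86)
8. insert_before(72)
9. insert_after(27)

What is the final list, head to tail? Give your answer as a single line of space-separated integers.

Answer: 2 9 34 3 72 44 27 86

Derivation:
After 1 (delete_current): list=[2, 9, 3] cursor@2
After 2 (next): list=[2, 9, 3] cursor@9
After 3 (next): list=[2, 9, 3] cursor@3
After 4 (insert_after(44)): list=[2, 9, 3, 44] cursor@3
After 5 (insert_before(34)): list=[2, 9, 34, 3, 44] cursor@3
After 6 (next): list=[2, 9, 34, 3, 44] cursor@44
After 7 (insert_after(86)): list=[2, 9, 34, 3, 44, 86] cursor@44
After 8 (insert_before(72)): list=[2, 9, 34, 3, 72, 44, 86] cursor@44
After 9 (insert_after(27)): list=[2, 9, 34, 3, 72, 44, 27, 86] cursor@44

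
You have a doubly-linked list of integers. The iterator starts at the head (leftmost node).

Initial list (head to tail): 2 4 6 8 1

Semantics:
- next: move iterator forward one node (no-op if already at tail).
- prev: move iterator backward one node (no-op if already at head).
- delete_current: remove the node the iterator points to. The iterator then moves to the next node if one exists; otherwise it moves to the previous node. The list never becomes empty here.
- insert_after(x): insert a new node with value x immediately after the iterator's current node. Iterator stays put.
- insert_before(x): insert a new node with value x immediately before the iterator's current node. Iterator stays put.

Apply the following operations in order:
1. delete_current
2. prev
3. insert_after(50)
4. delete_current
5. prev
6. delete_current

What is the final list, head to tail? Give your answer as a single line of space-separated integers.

After 1 (delete_current): list=[4, 6, 8, 1] cursor@4
After 2 (prev): list=[4, 6, 8, 1] cursor@4
After 3 (insert_after(50)): list=[4, 50, 6, 8, 1] cursor@4
After 4 (delete_current): list=[50, 6, 8, 1] cursor@50
After 5 (prev): list=[50, 6, 8, 1] cursor@50
After 6 (delete_current): list=[6, 8, 1] cursor@6

Answer: 6 8 1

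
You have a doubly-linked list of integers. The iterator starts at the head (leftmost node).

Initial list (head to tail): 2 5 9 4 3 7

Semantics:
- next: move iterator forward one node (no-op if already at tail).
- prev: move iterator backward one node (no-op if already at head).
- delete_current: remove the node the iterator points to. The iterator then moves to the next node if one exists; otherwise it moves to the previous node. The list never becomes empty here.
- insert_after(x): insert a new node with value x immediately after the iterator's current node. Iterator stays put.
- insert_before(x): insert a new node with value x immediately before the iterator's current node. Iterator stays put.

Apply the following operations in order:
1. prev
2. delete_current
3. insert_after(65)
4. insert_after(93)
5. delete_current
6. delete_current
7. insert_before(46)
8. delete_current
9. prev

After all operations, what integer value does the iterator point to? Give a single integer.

Answer: 46

Derivation:
After 1 (prev): list=[2, 5, 9, 4, 3, 7] cursor@2
After 2 (delete_current): list=[5, 9, 4, 3, 7] cursor@5
After 3 (insert_after(65)): list=[5, 65, 9, 4, 3, 7] cursor@5
After 4 (insert_after(93)): list=[5, 93, 65, 9, 4, 3, 7] cursor@5
After 5 (delete_current): list=[93, 65, 9, 4, 3, 7] cursor@93
After 6 (delete_current): list=[65, 9, 4, 3, 7] cursor@65
After 7 (insert_before(46)): list=[46, 65, 9, 4, 3, 7] cursor@65
After 8 (delete_current): list=[46, 9, 4, 3, 7] cursor@9
After 9 (prev): list=[46, 9, 4, 3, 7] cursor@46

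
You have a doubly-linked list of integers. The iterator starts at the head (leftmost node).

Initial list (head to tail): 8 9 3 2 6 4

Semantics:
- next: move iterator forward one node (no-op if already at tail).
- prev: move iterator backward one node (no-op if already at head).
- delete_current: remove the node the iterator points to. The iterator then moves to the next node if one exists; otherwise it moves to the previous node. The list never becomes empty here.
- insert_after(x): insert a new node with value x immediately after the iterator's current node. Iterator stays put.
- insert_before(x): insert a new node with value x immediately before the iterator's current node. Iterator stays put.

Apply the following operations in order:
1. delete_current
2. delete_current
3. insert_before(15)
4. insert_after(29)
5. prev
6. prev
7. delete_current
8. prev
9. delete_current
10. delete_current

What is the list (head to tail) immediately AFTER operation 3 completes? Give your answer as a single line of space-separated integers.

Answer: 15 3 2 6 4

Derivation:
After 1 (delete_current): list=[9, 3, 2, 6, 4] cursor@9
After 2 (delete_current): list=[3, 2, 6, 4] cursor@3
After 3 (insert_before(15)): list=[15, 3, 2, 6, 4] cursor@3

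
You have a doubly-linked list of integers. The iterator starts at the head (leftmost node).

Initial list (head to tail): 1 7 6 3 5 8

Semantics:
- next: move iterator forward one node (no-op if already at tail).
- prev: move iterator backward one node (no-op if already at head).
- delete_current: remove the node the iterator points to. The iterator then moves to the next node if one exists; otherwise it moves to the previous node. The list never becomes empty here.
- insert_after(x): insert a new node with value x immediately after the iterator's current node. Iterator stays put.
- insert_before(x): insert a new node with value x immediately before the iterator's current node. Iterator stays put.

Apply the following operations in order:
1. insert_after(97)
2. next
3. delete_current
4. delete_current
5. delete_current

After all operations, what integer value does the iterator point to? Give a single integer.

After 1 (insert_after(97)): list=[1, 97, 7, 6, 3, 5, 8] cursor@1
After 2 (next): list=[1, 97, 7, 6, 3, 5, 8] cursor@97
After 3 (delete_current): list=[1, 7, 6, 3, 5, 8] cursor@7
After 4 (delete_current): list=[1, 6, 3, 5, 8] cursor@6
After 5 (delete_current): list=[1, 3, 5, 8] cursor@3

Answer: 3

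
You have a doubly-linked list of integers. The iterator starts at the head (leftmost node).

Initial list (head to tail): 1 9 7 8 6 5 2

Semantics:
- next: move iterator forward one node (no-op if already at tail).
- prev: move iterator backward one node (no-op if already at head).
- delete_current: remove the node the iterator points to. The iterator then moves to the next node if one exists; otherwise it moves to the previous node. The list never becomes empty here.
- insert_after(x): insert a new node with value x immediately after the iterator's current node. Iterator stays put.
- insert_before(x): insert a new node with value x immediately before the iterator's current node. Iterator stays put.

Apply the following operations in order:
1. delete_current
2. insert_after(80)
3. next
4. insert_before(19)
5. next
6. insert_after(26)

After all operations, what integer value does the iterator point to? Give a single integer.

After 1 (delete_current): list=[9, 7, 8, 6, 5, 2] cursor@9
After 2 (insert_after(80)): list=[9, 80, 7, 8, 6, 5, 2] cursor@9
After 3 (next): list=[9, 80, 7, 8, 6, 5, 2] cursor@80
After 4 (insert_before(19)): list=[9, 19, 80, 7, 8, 6, 5, 2] cursor@80
After 5 (next): list=[9, 19, 80, 7, 8, 6, 5, 2] cursor@7
After 6 (insert_after(26)): list=[9, 19, 80, 7, 26, 8, 6, 5, 2] cursor@7

Answer: 7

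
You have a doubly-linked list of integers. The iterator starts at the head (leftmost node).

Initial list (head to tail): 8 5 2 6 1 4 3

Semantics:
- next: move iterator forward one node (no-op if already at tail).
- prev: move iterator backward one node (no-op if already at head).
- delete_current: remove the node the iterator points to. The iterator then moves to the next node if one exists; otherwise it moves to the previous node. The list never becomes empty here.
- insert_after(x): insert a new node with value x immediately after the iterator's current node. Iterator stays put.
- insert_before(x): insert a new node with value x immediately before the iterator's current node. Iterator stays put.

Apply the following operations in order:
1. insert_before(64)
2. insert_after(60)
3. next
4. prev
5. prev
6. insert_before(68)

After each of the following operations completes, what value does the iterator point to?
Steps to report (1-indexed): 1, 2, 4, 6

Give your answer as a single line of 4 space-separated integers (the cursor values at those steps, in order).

After 1 (insert_before(64)): list=[64, 8, 5, 2, 6, 1, 4, 3] cursor@8
After 2 (insert_after(60)): list=[64, 8, 60, 5, 2, 6, 1, 4, 3] cursor@8
After 3 (next): list=[64, 8, 60, 5, 2, 6, 1, 4, 3] cursor@60
After 4 (prev): list=[64, 8, 60, 5, 2, 6, 1, 4, 3] cursor@8
After 5 (prev): list=[64, 8, 60, 5, 2, 6, 1, 4, 3] cursor@64
After 6 (insert_before(68)): list=[68, 64, 8, 60, 5, 2, 6, 1, 4, 3] cursor@64

Answer: 8 8 8 64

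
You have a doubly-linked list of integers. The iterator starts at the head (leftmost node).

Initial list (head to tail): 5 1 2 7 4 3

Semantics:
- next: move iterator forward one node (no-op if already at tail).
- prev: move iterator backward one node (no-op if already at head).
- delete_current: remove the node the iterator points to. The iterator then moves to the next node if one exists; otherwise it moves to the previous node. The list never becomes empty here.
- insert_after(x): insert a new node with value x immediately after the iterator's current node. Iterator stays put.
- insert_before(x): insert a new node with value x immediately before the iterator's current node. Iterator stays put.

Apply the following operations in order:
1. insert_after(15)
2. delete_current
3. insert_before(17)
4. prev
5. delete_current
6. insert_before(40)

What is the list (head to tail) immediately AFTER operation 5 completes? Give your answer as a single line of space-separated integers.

After 1 (insert_after(15)): list=[5, 15, 1, 2, 7, 4, 3] cursor@5
After 2 (delete_current): list=[15, 1, 2, 7, 4, 3] cursor@15
After 3 (insert_before(17)): list=[17, 15, 1, 2, 7, 4, 3] cursor@15
After 4 (prev): list=[17, 15, 1, 2, 7, 4, 3] cursor@17
After 5 (delete_current): list=[15, 1, 2, 7, 4, 3] cursor@15

Answer: 15 1 2 7 4 3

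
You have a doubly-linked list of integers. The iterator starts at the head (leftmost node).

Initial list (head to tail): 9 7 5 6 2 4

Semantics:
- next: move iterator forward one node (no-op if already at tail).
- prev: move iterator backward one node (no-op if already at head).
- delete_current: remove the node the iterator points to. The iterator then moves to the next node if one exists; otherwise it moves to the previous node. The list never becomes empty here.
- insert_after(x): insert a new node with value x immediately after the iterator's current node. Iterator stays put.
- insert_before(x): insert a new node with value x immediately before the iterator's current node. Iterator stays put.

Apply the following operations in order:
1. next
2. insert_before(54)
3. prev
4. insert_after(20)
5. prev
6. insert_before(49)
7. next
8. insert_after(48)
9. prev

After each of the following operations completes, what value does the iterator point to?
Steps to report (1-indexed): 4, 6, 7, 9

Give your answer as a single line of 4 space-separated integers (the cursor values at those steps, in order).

Answer: 54 9 54 9

Derivation:
After 1 (next): list=[9, 7, 5, 6, 2, 4] cursor@7
After 2 (insert_before(54)): list=[9, 54, 7, 5, 6, 2, 4] cursor@7
After 3 (prev): list=[9, 54, 7, 5, 6, 2, 4] cursor@54
After 4 (insert_after(20)): list=[9, 54, 20, 7, 5, 6, 2, 4] cursor@54
After 5 (prev): list=[9, 54, 20, 7, 5, 6, 2, 4] cursor@9
After 6 (insert_before(49)): list=[49, 9, 54, 20, 7, 5, 6, 2, 4] cursor@9
After 7 (next): list=[49, 9, 54, 20, 7, 5, 6, 2, 4] cursor@54
After 8 (insert_after(48)): list=[49, 9, 54, 48, 20, 7, 5, 6, 2, 4] cursor@54
After 9 (prev): list=[49, 9, 54, 48, 20, 7, 5, 6, 2, 4] cursor@9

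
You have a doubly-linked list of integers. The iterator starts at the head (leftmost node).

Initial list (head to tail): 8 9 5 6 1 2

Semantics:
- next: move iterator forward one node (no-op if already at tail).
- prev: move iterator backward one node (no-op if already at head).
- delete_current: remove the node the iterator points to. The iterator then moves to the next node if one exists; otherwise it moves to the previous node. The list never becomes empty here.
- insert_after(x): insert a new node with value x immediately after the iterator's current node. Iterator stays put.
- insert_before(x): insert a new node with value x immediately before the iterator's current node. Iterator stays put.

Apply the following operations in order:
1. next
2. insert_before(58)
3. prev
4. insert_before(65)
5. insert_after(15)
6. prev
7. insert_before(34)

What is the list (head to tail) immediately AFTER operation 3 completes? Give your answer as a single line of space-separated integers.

After 1 (next): list=[8, 9, 5, 6, 1, 2] cursor@9
After 2 (insert_before(58)): list=[8, 58, 9, 5, 6, 1, 2] cursor@9
After 3 (prev): list=[8, 58, 9, 5, 6, 1, 2] cursor@58

Answer: 8 58 9 5 6 1 2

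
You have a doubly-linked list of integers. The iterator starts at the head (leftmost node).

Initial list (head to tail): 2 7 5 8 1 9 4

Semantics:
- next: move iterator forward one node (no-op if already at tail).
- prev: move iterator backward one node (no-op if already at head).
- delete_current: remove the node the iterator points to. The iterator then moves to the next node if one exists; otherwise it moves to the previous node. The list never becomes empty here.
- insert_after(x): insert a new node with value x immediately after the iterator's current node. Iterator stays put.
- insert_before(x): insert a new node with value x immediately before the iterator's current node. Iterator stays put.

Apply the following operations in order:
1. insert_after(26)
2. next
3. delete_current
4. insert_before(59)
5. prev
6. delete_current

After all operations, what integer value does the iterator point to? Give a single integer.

After 1 (insert_after(26)): list=[2, 26, 7, 5, 8, 1, 9, 4] cursor@2
After 2 (next): list=[2, 26, 7, 5, 8, 1, 9, 4] cursor@26
After 3 (delete_current): list=[2, 7, 5, 8, 1, 9, 4] cursor@7
After 4 (insert_before(59)): list=[2, 59, 7, 5, 8, 1, 9, 4] cursor@7
After 5 (prev): list=[2, 59, 7, 5, 8, 1, 9, 4] cursor@59
After 6 (delete_current): list=[2, 7, 5, 8, 1, 9, 4] cursor@7

Answer: 7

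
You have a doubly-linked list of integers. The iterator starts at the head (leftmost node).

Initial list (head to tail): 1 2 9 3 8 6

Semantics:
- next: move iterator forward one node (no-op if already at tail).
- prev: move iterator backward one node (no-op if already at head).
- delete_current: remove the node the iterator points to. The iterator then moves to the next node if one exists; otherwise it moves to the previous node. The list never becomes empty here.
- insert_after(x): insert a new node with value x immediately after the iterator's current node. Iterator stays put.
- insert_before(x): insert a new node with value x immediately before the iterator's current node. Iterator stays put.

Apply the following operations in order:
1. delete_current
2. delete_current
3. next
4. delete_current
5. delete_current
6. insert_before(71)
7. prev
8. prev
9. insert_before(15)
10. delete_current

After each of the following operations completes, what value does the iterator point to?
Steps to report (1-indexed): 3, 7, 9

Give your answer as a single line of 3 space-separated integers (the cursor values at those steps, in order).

After 1 (delete_current): list=[2, 9, 3, 8, 6] cursor@2
After 2 (delete_current): list=[9, 3, 8, 6] cursor@9
After 3 (next): list=[9, 3, 8, 6] cursor@3
After 4 (delete_current): list=[9, 8, 6] cursor@8
After 5 (delete_current): list=[9, 6] cursor@6
After 6 (insert_before(71)): list=[9, 71, 6] cursor@6
After 7 (prev): list=[9, 71, 6] cursor@71
After 8 (prev): list=[9, 71, 6] cursor@9
After 9 (insert_before(15)): list=[15, 9, 71, 6] cursor@9
After 10 (delete_current): list=[15, 71, 6] cursor@71

Answer: 3 71 9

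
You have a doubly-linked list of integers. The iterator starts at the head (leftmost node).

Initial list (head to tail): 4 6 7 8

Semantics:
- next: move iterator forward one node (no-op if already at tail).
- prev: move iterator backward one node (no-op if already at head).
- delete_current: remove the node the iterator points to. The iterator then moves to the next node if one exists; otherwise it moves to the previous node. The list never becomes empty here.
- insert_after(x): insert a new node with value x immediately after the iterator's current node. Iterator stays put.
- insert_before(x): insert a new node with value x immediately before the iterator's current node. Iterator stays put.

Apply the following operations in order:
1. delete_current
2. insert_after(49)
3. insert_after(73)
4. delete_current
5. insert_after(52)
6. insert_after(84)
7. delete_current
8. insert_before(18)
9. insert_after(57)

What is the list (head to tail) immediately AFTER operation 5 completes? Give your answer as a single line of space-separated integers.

Answer: 73 52 49 7 8

Derivation:
After 1 (delete_current): list=[6, 7, 8] cursor@6
After 2 (insert_after(49)): list=[6, 49, 7, 8] cursor@6
After 3 (insert_after(73)): list=[6, 73, 49, 7, 8] cursor@6
After 4 (delete_current): list=[73, 49, 7, 8] cursor@73
After 5 (insert_after(52)): list=[73, 52, 49, 7, 8] cursor@73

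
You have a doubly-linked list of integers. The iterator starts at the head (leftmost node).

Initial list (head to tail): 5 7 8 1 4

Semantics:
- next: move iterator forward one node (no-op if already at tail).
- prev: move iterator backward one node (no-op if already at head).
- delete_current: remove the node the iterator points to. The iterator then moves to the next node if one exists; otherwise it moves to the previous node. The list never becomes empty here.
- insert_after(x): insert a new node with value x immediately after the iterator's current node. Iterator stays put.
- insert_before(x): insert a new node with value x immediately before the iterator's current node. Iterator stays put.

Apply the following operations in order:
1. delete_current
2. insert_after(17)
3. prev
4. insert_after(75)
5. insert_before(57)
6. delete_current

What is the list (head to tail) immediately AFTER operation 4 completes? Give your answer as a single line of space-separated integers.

Answer: 7 75 17 8 1 4

Derivation:
After 1 (delete_current): list=[7, 8, 1, 4] cursor@7
After 2 (insert_after(17)): list=[7, 17, 8, 1, 4] cursor@7
After 3 (prev): list=[7, 17, 8, 1, 4] cursor@7
After 4 (insert_after(75)): list=[7, 75, 17, 8, 1, 4] cursor@7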